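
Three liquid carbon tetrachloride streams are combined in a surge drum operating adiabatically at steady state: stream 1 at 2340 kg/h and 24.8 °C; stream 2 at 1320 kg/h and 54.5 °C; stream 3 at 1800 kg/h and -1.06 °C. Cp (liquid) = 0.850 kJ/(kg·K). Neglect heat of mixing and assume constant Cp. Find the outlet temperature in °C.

Adiabatic, steady state ⇒ Σ ṁᵢCp,ᵢ(T_out − Tᵢ) = 0
Σ ṁᵢCp,ᵢTᵢ = 2340×0.850×24.8 + 1320×0.850×54.5 + 1800×0.850×-1.06 = 108850
Σ ṁᵢCp,ᵢ = 2340×0.850 + 1320×0.850 + 1800×0.850 = 4641
T_out = 108850 / 4641 = 23.455 °C

T_out = 23.5 °C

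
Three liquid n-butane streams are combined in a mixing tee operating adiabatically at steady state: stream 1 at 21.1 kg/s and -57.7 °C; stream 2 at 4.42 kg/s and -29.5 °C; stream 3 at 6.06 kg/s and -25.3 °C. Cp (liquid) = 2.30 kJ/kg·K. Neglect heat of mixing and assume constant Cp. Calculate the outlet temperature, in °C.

Adiabatic, steady state ⇒ Σ ṁᵢCp,ᵢ(T_out − Tᵢ) = 0
Σ ṁᵢCp,ᵢTᵢ = 21.1×2.30×-57.7 + 4.42×2.30×-29.5 + 6.06×2.30×-25.3 = -3452.7
Σ ṁᵢCp,ᵢ = 21.1×2.30 + 4.42×2.30 + 6.06×2.30 = 72.634
T_out = -3452.7 / 72.634 = -47.536 °C

T_out = -47.5 °C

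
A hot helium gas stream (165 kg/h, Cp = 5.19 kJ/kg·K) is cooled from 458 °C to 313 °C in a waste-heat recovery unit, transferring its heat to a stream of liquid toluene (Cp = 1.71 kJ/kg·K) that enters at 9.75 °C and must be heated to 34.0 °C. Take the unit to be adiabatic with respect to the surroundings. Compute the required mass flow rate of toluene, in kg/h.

ṁ_c = 2990 kg/h

Heat released by hot stream: Q = 165 × 5.19 × (458 − 313) = 124170 kJ/h
Energy balance on cold side (adiabatic exchanger): Q = ṁ_c·Cp_c·(T_c,out − T_c,in)
ṁ_c = 124170 / [1.71 × (34.0 − 9.75)] = 2994.4 kg/h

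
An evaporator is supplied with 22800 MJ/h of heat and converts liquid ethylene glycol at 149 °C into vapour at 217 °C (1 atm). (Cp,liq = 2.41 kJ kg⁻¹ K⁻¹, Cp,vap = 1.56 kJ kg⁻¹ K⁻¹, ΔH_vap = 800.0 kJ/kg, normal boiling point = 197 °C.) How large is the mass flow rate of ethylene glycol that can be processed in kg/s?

ṁ = 6.69 kg/s

Δh = 2.41×(197−149) + 800.0 + 1.56×(217−197) = 946.88 kJ/kg
Q = 22800 MJ/h = 6333.3 kJ/s = 6333.3 kJ/s
ṁ = Q/Δh = 6333.3 / 946.88 = 6.6886 kg/s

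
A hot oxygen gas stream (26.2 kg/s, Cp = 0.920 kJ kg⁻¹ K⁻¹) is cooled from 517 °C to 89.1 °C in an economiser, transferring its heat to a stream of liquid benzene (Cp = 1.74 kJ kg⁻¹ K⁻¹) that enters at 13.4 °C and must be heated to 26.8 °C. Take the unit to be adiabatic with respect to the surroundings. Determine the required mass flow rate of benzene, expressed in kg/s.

Heat released by hot stream: Q = 26.2 × 0.920 × (517 − 89.1) = 10314 kJ/s
Energy balance on cold side (adiabatic exchanger): Q = ṁ_c·Cp_c·(T_c,out − T_c,in)
ṁ_c = 10314 / [1.74 × (26.8 − 13.4)] = 442.36 kg/s

ṁ_c = 442 kg/s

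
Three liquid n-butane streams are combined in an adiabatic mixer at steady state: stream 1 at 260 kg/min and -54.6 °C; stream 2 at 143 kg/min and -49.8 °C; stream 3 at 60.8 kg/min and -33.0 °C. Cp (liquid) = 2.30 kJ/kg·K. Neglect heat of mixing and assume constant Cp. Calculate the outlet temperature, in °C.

Adiabatic, steady state ⇒ Σ ṁᵢCp,ᵢ(T_out − Tᵢ) = 0
T_out = Σ ṁᵢCp,ᵢTᵢ / Σ ṁᵢCp,ᵢ
      = -53645 / 1066.7 = -50.288 °C

T_out = -50.3 °C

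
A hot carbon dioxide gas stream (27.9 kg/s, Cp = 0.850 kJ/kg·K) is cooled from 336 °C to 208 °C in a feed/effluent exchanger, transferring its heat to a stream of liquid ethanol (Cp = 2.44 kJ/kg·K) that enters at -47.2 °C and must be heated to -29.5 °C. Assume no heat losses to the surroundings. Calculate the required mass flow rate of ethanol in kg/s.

ṁ_c = 70.3 kg/s

Heat released by hot stream: Q = 27.9 × 0.850 × (336 − 208) = 3035.5 kJ/s
Energy balance on cold side (adiabatic exchanger): Q = ṁ_c·Cp_c·(T_c,out − T_c,in)
ṁ_c = 3035.5 / [2.44 × (-29.5 − -47.2)] = 70.286 kg/s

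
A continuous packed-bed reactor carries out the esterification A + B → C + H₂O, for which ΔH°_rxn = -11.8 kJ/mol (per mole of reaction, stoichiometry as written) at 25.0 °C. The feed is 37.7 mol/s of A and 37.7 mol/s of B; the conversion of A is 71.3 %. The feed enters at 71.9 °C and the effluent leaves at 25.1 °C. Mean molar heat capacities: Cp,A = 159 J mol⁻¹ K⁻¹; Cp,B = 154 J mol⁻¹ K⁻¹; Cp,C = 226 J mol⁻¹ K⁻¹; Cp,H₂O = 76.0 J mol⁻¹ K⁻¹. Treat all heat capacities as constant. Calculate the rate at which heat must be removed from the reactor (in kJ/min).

Q_out = 52200 kJ/min

Extent of reaction ξ = 0.713 × 37.7 = 26.88 mol/s
Reaction term: ξ·ΔH°_rxn = 26.88 × -11.8 = -317.19 kJ/s
Sensible, feed 71.9→25 °C: -553.42 kJ/s
Outlet flows (mol/s): A 10.82, B 10.82, C 26.88, H₂O 26.88
Sensible, products 25→25.1 °C: 1.1504 kJ/s
Q = ΔH = -869.46 kJ/s = -869.46 kW
Heat removed = 52168 kJ/min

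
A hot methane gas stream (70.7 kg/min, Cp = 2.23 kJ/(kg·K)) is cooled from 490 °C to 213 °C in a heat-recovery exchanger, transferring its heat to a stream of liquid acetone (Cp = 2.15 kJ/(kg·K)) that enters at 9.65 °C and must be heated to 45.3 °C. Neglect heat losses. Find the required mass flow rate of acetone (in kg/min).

ṁ_c = 570 kg/min

Heat released by hot stream: Q = 70.7 × 2.23 × (490 − 213) = 43672 kJ/min
Energy balance on cold side (adiabatic exchanger): Q = ṁ_c·Cp_c·(T_c,out − T_c,in)
ṁ_c = 43672 / [2.15 × (45.3 − 9.65)] = 569.78 kg/min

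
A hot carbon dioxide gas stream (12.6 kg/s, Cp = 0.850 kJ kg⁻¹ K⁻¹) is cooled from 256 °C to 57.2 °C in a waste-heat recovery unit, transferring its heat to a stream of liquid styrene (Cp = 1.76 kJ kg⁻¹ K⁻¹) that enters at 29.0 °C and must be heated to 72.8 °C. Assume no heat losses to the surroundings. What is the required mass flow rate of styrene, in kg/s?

ṁ_c = 27.6 kg/s

Heat released by hot stream: Q = 12.6 × 0.850 × (256 − 57.2) = 2129.1 kJ/s
Energy balance on cold side (adiabatic exchanger): Q = ṁ_c·Cp_c·(T_c,out − T_c,in)
ṁ_c = 2129.1 / [1.76 × (72.8 − 29.0)] = 27.62 kg/s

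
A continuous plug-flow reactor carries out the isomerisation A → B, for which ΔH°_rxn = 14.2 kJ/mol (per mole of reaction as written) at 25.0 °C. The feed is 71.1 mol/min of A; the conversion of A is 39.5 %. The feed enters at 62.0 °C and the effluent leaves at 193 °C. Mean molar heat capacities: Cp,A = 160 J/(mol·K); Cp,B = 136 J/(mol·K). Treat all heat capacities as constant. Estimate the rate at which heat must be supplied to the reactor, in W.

Q_in = 29600 W

Extent of reaction ξ = 0.395 × 71.1 = 28.084 mol/min
Reaction term: ξ·ΔH°_rxn = 28.084 × 14.2 = 398.8 kJ/min
Sensible, feed 62.0→25 °C: -420.91 kJ/min
Outlet flows (mol/min): A 43.015, B 28.084
Sensible, products 25→193 °C: 1797.9 kJ/min
Q = ΔH = 1775.8 kJ/min = 29.597 kW
Heat supplied = 29597 W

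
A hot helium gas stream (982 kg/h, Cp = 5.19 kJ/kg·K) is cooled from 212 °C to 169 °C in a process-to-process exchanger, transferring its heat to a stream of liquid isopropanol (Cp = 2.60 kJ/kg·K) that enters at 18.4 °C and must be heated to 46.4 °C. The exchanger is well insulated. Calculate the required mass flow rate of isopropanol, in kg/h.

Heat released by hot stream: Q = 982 × 5.19 × (212 − 169) = 219150 kJ/h
Energy balance on cold side (adiabatic exchanger): Q = ṁ_c·Cp_c·(T_c,out − T_c,in)
ṁ_c = 219150 / [2.60 × (46.4 − 18.4)] = 3010.3 kg/h

ṁ_c = 3010 kg/h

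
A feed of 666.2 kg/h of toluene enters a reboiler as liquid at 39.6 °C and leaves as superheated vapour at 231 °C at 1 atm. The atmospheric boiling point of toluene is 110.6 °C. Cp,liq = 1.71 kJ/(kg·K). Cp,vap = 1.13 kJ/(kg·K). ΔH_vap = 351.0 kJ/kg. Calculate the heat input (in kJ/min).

Q = 6760 kJ/min

liquid 39.6→110.6 °C: 121.41 kJ/kg
vaporisation at 110.6 °C: 351 kJ/kg
vapour 110.6→231 °C: 136.05 kJ/kg
Δh = 121.41 + 351 + 136.05 = 608.46 kJ/kg
Q = ṁ·Δh = 666.2 kg/h × 608.46 kJ/kg = 405360 kJ/h
|Q| = 112.6 kW = 6756 kJ/min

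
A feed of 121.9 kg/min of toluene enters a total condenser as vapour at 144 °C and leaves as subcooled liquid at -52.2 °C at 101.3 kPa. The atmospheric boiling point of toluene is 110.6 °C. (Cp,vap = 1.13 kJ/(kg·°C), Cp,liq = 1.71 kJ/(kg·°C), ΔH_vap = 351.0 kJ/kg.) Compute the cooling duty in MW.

Q_c = 1.36 MW

vapour 144→110.6 °C: -37.742 kJ/kg
condensation at 110.6 °C: -351 kJ/kg
liquid 110.6→-52.2 °C: -278.39 kJ/kg
Δh = -37.742 + -351 + -278.39 = -667.13 kJ/kg
Q = ṁ·Δh = 121.9 kg/min × -667.13 kJ/kg = -81323 kJ/min
|Q| = 1355.4 kW = 1.3554 MW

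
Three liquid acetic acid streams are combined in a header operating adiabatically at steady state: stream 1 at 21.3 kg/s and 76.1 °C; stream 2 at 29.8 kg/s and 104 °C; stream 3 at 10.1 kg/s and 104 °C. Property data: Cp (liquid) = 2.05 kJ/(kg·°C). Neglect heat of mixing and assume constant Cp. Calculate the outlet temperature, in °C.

T_out = 94.3 °C

No heat crosses the boundary, so H_out = H_in.
T_out = Σ ṁᵢCp,ᵢTᵢ / Σ ṁᵢCp,ᵢ
      = 11830 / 125.46 = 94.29 °C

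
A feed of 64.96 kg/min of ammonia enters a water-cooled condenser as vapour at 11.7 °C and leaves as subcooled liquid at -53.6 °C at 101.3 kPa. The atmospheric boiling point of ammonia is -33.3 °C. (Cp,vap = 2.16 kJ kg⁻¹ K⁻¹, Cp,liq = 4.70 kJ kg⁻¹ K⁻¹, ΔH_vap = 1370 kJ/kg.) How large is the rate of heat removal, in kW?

vapour 11.7→-33.3 °C: -97.2 kJ/kg
condensation at -33.3 °C: -1370 kJ/kg
liquid -33.3→-53.6 °C: -95.41 kJ/kg
Δh = -97.2 + -1370 + -95.41 = -1562.6 kJ/kg
Q = ṁ·Δh = 64.96 kg/min × -1562.6 kJ/kg = -101510 kJ/min
|Q| = 1691.8 kW

Q_c = 1690 kW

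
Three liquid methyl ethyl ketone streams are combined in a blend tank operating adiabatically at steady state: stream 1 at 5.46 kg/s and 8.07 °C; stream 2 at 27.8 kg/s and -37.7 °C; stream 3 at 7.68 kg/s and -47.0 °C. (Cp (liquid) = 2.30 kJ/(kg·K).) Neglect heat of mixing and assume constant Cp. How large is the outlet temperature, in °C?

Energy balance with Q = 0: Σ ṁᵢCp,ᵢ(T_out − Tᵢ) = 0
T_out = Σ ṁᵢCp,ᵢTᵢ / Σ ṁᵢCp,ᵢ
      = -3139.4 / 94.162 = -33.34 °C

T_out = -33.3 °C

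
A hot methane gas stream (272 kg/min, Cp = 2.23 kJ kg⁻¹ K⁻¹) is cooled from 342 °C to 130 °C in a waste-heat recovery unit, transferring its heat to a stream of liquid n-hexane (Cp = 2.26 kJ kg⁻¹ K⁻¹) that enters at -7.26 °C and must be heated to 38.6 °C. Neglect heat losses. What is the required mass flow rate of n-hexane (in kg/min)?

ṁ_c = 1240 kg/min

Heat released by hot stream: Q = 272 × 2.23 × (342 − 130) = 128590 kJ/min
Energy balance on cold side (adiabatic exchanger): Q = ṁ_c·Cp_c·(T_c,out − T_c,in)
ṁ_c = 128590 / [2.26 × (38.6 − -7.26)] = 1240.7 kg/min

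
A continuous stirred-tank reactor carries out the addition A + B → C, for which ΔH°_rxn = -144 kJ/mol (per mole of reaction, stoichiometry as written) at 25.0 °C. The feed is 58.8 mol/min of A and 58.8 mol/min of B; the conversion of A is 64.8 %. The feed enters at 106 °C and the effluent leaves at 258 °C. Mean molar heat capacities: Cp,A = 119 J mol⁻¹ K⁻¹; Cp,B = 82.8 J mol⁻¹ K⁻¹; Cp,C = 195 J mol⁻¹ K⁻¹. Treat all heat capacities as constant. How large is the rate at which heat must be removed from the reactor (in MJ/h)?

Q_out = 225 MJ/h

Extent of reaction ξ = 0.648 × 58.8 = 38.102 mol/min
Reaction term: ξ·ΔH°_rxn = 38.102 × -144 = -5486.7 kJ/min
Sensible, feed 106→25 °C: -961.13 kJ/min
Outlet flows (mol/min): A 20.698, B 20.698, C 38.102
Sensible, products 25→258 °C: 2704.4 kJ/min
Q = ΔH = -3743.5 kJ/min = -62.392 kW
Heat removed = 224.61 MJ/h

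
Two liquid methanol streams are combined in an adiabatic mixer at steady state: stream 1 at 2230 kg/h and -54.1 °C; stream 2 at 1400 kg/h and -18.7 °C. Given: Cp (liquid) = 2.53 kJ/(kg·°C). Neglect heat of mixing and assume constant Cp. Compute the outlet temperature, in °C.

No heat crosses the boundary, so H_out = H_in.
T_out = Σ ṁᵢCp,ᵢTᵢ / Σ ṁᵢCp,ᵢ
      = -371460 / 9183.9 = -40.447 °C

T_out = -40.4 °C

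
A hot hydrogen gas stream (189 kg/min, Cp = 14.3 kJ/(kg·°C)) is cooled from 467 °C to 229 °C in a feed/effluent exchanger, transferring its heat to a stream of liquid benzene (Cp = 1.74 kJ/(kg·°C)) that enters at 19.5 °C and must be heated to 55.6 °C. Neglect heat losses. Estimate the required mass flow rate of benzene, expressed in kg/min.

ṁ_c = 10200 kg/min

Heat released by hot stream: Q = 189 × 14.3 × (467 − 229) = 643240 kJ/min
Energy balance on cold side (adiabatic exchanger): Q = ṁ_c·Cp_c·(T_c,out − T_c,in)
ṁ_c = 643240 / [1.74 × (55.6 − 19.5)] = 10240 kg/min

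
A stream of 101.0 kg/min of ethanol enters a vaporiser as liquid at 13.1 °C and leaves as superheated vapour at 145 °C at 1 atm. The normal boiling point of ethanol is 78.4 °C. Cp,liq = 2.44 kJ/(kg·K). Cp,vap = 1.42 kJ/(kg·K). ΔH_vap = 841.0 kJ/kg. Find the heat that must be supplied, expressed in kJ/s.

liquid 13.1→78.4 °C: 159.33 kJ/kg
vaporisation at 78.4 °C: 841 kJ/kg
vapour 78.4→145 °C: 94.572 kJ/kg
Δh = 159.33 + 841 + 94.572 = 1094.9 kJ/kg
Q = ṁ·Δh = 101.0 kg/min × 1094.9 kJ/kg = 110590 kJ/min
|Q| = 1843.1 kW

Q = 1840 kJ/s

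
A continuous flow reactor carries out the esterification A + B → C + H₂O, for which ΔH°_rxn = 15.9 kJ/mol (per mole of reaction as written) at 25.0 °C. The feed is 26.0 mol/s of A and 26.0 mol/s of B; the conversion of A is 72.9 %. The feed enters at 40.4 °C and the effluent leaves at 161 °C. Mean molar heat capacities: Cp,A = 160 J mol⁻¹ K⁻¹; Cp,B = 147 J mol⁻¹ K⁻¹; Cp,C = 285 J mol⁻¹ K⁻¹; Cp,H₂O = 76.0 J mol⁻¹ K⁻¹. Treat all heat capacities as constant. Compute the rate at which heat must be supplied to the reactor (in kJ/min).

Extent of reaction ξ = 0.729 × 26.0 = 18.954 mol/s
Reaction term: ξ·ΔH°_rxn = 18.954 × 15.9 = 301.37 kJ/s
Sensible, feed 40.4→25 °C: -122.92 kJ/s
Outlet flows (mol/s): A 7.046, B 7.046, C 18.954, H₂O 18.954
Sensible, products 25→161 °C: 1224.8 kJ/s
Q = ΔH = 1403.2 kJ/s = 1403.2 kW
Heat supplied = 84192 kJ/min

Q_in = 84200 kJ/min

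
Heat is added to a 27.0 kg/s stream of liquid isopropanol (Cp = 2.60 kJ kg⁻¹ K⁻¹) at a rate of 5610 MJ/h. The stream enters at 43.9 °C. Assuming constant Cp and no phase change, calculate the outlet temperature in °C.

T_out = 66.1 °C

Q = 5610 MJ/h = 1558.3 kJ/s
ΔT = Q/(ṁ·Cp) = 1558.3/(27.0×2.60) = 22.198 K
T_out = 43.9 + 22.198 = 66.098 °C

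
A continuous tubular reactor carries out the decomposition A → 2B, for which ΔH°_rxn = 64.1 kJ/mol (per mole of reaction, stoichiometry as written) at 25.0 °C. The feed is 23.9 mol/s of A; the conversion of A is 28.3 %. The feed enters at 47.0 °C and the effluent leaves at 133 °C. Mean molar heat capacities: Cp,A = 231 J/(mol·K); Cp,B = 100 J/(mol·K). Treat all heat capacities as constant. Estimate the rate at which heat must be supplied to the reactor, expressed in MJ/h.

Extent of reaction ξ = 0.283 × 23.9 = 6.7637 mol/s
Reaction term: ξ·ΔH°_rxn = 6.7637 × 64.1 = 433.55 kJ/s
Sensible, feed 47.0→25 °C: -121.46 kJ/s
Outlet flows (mol/s): A 17.136, B 13.527
Sensible, products 25→133 °C: 573.61 kJ/s
Q = ΔH = 885.71 kJ/s = 885.71 kW
Heat supplied = 3188.5 MJ/h

Q_in = 3190 MJ/h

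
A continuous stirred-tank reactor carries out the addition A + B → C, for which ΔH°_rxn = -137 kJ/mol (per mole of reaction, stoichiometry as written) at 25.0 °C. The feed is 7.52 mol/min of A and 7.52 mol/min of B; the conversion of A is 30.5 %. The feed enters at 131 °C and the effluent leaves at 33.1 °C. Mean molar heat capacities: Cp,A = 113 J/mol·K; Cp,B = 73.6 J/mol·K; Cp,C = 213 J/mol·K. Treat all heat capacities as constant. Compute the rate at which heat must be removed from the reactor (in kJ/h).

Q_out = 27100 kJ/h

Extent of reaction ξ = 0.305 × 7.52 = 2.2936 mol/min
Reaction term: ξ·ΔH°_rxn = 2.2936 × -137 = -314.22 kJ/min
Sensible, feed 131→25 °C: -148.74 kJ/min
Outlet flows (mol/min): A 5.2264, B 5.2264, C 2.2936
Sensible, products 25→33.1 °C: 11.857 kJ/min
Q = ΔH = -451.11 kJ/min = -7.5185 kW
Heat removed = 27067 kJ/h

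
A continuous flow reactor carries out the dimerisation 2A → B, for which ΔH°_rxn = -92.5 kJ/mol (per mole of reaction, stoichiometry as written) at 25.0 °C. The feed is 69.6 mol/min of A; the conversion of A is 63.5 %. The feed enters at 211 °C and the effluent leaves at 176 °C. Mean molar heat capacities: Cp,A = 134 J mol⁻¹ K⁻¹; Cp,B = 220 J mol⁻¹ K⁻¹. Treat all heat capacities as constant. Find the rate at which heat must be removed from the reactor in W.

Q_out = 42200 W

Extent of reaction ξ = 0.635 × 69.6 / 2 = 22.098 mol/min
Reaction term: ξ·ΔH°_rxn = 22.098 × -92.5 = -2044.1 kJ/min
Sensible, feed 211→25 °C: -1734.7 kJ/min
Outlet flows (mol/min): A 25.404, B 22.098
Sensible, products 25→176 °C: 1248.1 kJ/min
Q = ΔH = -2530.7 kJ/min = -42.178 kW
Heat removed = 42178 W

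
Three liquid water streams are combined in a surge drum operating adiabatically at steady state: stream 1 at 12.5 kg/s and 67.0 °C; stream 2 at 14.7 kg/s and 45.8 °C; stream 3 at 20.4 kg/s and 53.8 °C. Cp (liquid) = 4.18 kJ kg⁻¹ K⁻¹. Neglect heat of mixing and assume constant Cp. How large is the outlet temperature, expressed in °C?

Energy balance with Q = 0: Σ ṁᵢCp,ᵢ(T_out − Tᵢ) = 0
T_out = Σ ṁᵢCp,ᵢTᵢ / Σ ṁᵢCp,ᵢ
      = 10903 / 198.97 = 54.796 °C

T_out = 54.8 °C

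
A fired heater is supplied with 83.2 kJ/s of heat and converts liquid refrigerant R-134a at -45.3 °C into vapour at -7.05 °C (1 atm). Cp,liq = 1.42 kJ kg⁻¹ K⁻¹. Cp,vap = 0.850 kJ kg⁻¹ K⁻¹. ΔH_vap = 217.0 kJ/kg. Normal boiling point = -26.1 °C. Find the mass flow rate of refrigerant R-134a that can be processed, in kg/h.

Δh = 1.42×(-26.1−-45.3) + 217.0 + 0.850×(-7.05−-26.1) = 260.46 kJ/kg
Q = 83.2 kJ/s = 83.2 kJ/s = 299520 kJ/h
ṁ = Q/Δh = 299520 / 260.46 = 1150 kg/h

ṁ = 1150 kg/h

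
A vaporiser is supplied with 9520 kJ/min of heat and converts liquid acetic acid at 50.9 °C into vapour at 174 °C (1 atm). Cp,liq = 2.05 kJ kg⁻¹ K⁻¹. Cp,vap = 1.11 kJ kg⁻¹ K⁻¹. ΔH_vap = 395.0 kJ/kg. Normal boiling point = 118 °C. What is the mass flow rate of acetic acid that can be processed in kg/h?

ṁ = 960 kg/h

Δh = 2.05×(118−50.9) + 395.0 + 1.11×(174−118) = 594.71 kJ/kg
Q = 9520 kJ/min = 158.67 kJ/s = 571200 kJ/h
ṁ = Q/Δh = 571200 / 594.71 = 960.46 kg/h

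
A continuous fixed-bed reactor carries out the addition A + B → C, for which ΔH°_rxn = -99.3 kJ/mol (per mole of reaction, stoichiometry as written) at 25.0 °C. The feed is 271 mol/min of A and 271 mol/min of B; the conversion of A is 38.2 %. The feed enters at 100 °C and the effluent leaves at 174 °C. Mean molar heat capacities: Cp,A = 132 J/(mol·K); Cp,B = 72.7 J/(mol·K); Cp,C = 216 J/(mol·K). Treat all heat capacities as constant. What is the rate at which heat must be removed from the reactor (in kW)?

Q_out = 100 kW

Extent of reaction ξ = 0.382 × 271 = 103.52 mol/min
Reaction term: ξ·ΔH°_rxn = 103.52 × -99.3 = -10280 kJ/min
Sensible, feed 100→25 °C: -4160.5 kJ/min
Outlet flows (mol/min): A 167.48, B 167.48, C 103.52
Sensible, products 25→174 °C: 8439.9 kJ/min
Q = ΔH = -6000.4 kJ/min = -100.01 kW
Heat removed = 100.01 kW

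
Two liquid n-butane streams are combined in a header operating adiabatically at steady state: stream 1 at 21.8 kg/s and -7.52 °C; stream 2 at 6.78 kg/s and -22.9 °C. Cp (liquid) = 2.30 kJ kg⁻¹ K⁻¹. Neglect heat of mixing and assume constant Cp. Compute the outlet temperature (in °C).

T_out = -11.2 °C

Adiabatic, steady state ⇒ Σ ṁᵢCp,ᵢ(T_out − Tᵢ) = 0
Σ ṁᵢCp,ᵢTᵢ = 21.8×2.30×-7.52 + 6.78×2.30×-22.9 = -734.16
Σ ṁᵢCp,ᵢ = 21.8×2.30 + 6.78×2.30 = 65.734
T_out = -734.16 / 65.734 = -11.169 °C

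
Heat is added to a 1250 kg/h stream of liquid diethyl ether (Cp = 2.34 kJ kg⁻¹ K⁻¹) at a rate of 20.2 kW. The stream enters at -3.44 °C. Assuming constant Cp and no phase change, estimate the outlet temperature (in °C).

T_out = 21.4 °C

Q = 20.2 kW = 72720 kJ/h
ΔT = Q/(ṁ·Cp) = 72720/(1250×2.34) = 24.862 K
T_out = -3.44 + 24.862 = 21.422 °C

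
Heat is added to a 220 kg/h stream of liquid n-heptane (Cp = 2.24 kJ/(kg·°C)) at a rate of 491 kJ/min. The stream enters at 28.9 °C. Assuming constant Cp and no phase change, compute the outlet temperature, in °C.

T_out = 88.7 °C

Q = 491 kJ/min = 29460 kJ/h
ΔT = Q/(ṁ·Cp) = 29460/(220×2.24) = 59.781 K
T_out = 28.9 + 59.781 = 88.681 °C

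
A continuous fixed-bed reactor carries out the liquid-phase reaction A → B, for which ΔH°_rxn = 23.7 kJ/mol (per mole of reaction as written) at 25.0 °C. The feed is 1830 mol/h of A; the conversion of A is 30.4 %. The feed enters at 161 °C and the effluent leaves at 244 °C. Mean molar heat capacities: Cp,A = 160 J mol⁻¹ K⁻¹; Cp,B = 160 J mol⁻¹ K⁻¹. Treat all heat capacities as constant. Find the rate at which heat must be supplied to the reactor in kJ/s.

Q_in = 10.4 kJ/s

Extent of reaction ξ = 0.304 × 1830 = 556.32 mol/h
Reaction term: ξ·ΔH°_rxn = 556.32 × 23.7 = 13185 kJ/h
Sensible, feed 161→25 °C: -39821 kJ/h
Outlet flows (mol/h): A 1273.7, B 556.32
Sensible, products 25→244 °C: 64123 kJ/h
Q = ΔH = 37487 kJ/h = 10.413 kW
Heat supplied = 10.413 kJ/s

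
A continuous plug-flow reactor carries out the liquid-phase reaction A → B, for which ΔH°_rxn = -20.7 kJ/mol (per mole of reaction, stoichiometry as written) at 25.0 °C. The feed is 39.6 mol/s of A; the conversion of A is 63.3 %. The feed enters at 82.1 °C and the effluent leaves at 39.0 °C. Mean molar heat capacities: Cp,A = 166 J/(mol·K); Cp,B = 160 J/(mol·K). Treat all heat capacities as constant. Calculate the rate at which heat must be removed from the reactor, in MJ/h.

Q_out = 2900 MJ/h

Extent of reaction ξ = 0.633 × 39.6 = 25.067 mol/s
Reaction term: ξ·ΔH°_rxn = 25.067 × -20.7 = -518.88 kJ/s
Sensible, feed 82.1→25 °C: -375.35 kJ/s
Outlet flows (mol/s): A 14.533, B 25.067
Sensible, products 25→39.0 °C: 89.925 kJ/s
Q = ΔH = -804.31 kJ/s = -804.31 kW
Heat removed = 2895.5 MJ/h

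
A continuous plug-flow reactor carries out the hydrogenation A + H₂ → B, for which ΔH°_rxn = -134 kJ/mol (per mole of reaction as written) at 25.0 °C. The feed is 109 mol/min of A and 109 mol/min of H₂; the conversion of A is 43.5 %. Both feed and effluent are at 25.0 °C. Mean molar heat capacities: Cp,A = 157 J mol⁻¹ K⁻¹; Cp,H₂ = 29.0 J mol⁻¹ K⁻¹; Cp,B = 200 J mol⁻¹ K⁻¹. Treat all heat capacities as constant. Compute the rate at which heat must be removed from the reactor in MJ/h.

Q_out = 381 MJ/h

Extent of reaction ξ = 0.435 × 109 = 47.415 mol/min
Reaction term: ξ·ΔH°_rxn = 47.415 × -134 = -6353.6 kJ/min
Q = ΔH = -6353.6 kJ/min = -105.89 kW
Heat removed = 381.22 MJ/h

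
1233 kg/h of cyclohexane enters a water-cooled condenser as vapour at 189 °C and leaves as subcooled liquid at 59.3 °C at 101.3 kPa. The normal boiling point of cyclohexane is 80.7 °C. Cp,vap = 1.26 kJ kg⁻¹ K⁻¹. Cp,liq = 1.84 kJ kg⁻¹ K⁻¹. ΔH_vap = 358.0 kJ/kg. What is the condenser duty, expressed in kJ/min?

vapour 189→80.7 °C: -136.46 kJ/kg
condensation at 80.7 °C: -358 kJ/kg
liquid 80.7→59.3 °C: -39.376 kJ/kg
Δh = -136.46 + -358 + -39.376 = -533.83 kJ/kg
Q = ṁ·Δh = 1233 kg/h × -533.83 kJ/kg = -658220 kJ/h
|Q| = 182.84 kW = 10970 kJ/min

Q_c = 11000 kJ/min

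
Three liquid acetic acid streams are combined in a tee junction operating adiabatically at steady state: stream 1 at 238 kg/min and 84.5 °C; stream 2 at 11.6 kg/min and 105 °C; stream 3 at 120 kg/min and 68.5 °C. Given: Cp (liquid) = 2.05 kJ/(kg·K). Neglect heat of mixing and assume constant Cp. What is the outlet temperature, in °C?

Energy balance with Q = 0: Σ ṁᵢCp,ᵢ(T_out − Tᵢ) = 0
Σ ṁᵢCp,ᵢTᵢ = 238×2.05×84.5 + 11.6×2.05×105 + 120×2.05×68.5 = 60575
Σ ṁᵢCp,ᵢ = 238×2.05 + 11.6×2.05 + 120×2.05 = 757.68
T_out = 60575 / 757.68 = 79.949 °C

T_out = 79.9 °C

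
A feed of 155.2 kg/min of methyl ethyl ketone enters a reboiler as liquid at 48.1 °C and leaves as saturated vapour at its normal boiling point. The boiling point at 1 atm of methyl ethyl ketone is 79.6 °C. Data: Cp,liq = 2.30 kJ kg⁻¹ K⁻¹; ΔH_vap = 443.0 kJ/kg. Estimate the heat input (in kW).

Q = 1330 kW

liquid 48.1→79.6 °C: 72.45 kJ/kg
vaporisation at 79.6 °C: 443 kJ/kg
Δh = 72.45 + 443 = 515.45 kJ/kg
Q = ṁ·Δh = 155.2 kg/min × 515.45 kJ/kg = 79998 kJ/min
|Q| = 1333.3 kW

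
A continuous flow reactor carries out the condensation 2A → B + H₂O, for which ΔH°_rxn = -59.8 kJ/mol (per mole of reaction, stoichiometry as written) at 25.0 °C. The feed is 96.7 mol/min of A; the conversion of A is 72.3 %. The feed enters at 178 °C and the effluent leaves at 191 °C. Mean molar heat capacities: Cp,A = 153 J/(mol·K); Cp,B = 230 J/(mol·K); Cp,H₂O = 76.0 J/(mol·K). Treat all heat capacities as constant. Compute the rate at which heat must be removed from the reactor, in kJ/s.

Extent of reaction ξ = 0.723 × 96.7 / 2 = 34.957 mol/min
Reaction term: ξ·ΔH°_rxn = 34.957 × -59.8 = -2090.4 kJ/min
Sensible, feed 178→25 °C: -2263.7 kJ/min
Outlet flows (mol/min): A 26.786, B 34.957, H₂O 34.957
Sensible, products 25→191 °C: 2456 kJ/min
Q = ΔH = -1898.1 kJ/min = -31.635 kW
Heat removed = 31.635 kJ/s

Q_out = 31.6 kJ/s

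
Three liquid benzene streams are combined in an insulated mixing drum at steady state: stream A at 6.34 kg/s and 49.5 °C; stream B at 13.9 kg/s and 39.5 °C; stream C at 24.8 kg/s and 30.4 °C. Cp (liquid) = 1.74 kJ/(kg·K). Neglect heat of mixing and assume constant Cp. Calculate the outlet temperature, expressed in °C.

T_out = 35.9 °C

No heat crosses the boundary, so H_out = H_in.
T_out = Σ ṁᵢCp,ᵢTᵢ / Σ ṁᵢCp,ᵢ
      = 2813.2 / 78.37 = 35.897 °C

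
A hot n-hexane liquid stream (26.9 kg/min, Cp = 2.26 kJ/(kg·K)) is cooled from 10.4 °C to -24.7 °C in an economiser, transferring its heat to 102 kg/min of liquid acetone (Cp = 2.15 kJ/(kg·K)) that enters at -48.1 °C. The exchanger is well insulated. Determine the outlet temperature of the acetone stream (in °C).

Heat released by hot stream: Q = 26.9 × 2.26 × (10.4 − -24.7) = 2133.9 kJ/min
Energy balance on cold side (adiabatic exchanger): Q = ṁ_c·Cp_c·(T_c,out − T_c,in)
T_c,out = -48.1 + 2133.9/(102 × 2.15) = -38.37 °C

T_c,out = -38.4 °C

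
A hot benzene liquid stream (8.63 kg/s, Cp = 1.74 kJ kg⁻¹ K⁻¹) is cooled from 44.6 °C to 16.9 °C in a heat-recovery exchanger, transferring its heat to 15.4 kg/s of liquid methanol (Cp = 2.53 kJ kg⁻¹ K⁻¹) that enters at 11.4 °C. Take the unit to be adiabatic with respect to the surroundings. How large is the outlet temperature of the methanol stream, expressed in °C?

T_c,out = 22.1 °C

Heat released by hot stream: Q = 8.63 × 1.74 × (44.6 − 16.9) = 415.95 kJ/s
Energy balance on cold side (adiabatic exchanger): Q = ṁ_c·Cp_c·(T_c,out − T_c,in)
T_c,out = 11.4 + 415.95/(15.4 × 2.53) = 22.076 °C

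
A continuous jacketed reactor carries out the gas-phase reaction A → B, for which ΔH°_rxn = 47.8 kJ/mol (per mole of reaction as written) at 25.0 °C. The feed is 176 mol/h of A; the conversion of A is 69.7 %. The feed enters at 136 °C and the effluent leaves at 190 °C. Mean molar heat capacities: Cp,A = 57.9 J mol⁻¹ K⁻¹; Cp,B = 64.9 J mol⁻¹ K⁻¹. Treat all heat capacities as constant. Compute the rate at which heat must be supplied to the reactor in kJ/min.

Q_in = 109 kJ/min

Extent of reaction ξ = 0.697 × 176 = 122.67 mol/h
Reaction term: ξ·ΔH°_rxn = 122.67 × 47.8 = 5863.7 kJ/h
Sensible, feed 136→25 °C: -1131.1 kJ/h
Outlet flows (mol/h): A 53.328, B 122.67
Sensible, products 25→190 °C: 1823.1 kJ/h
Q = ΔH = 6555.7 kJ/h = 1.821 kW
Heat supplied = 109.26 kJ/min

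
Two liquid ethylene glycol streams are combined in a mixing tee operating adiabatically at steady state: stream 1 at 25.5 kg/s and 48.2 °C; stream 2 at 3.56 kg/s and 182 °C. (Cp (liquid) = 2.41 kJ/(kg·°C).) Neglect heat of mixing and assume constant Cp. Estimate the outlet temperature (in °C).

Energy balance with Q = 0: Σ ṁᵢCp,ᵢ(T_out − Tᵢ) = 0
Σ ṁᵢCp,ᵢTᵢ = 25.5×2.41×48.2 + 3.56×2.41×182 = 4523.6
Σ ṁᵢCp,ᵢ = 25.5×2.41 + 3.56×2.41 = 70.035
T_out = 4523.6 / 70.035 = 64.591 °C

T_out = 64.6 °C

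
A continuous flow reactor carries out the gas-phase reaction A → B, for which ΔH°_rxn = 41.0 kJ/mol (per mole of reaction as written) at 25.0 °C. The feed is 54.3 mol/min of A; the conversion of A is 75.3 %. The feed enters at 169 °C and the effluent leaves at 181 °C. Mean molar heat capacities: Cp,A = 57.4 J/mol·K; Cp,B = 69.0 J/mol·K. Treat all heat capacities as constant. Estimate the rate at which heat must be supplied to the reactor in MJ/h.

Q_in = 107 MJ/h

Extent of reaction ξ = 0.753 × 54.3 = 40.888 mol/min
Reaction term: ξ·ΔH°_rxn = 40.888 × 41.0 = 1676.4 kJ/min
Sensible, feed 169→25 °C: -448.82 kJ/min
Outlet flows (mol/min): A 13.412, B 40.888
Sensible, products 25→181 °C: 560.21 kJ/min
Q = ΔH = 1787.8 kJ/min = 29.797 kW
Heat supplied = 107.27 MJ/h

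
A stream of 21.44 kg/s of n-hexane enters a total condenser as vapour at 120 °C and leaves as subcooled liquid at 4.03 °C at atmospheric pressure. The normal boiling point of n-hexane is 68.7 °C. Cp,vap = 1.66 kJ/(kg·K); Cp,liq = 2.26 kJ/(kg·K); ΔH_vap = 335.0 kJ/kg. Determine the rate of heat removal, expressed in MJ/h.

Q_c = 43700 MJ/h

vapour 120→68.7 °C: -85.158 kJ/kg
condensation at 68.7 °C: -335 kJ/kg
liquid 68.7→4.03 °C: -146.15 kJ/kg
Δh = -85.158 + -335 + -146.15 = -566.31 kJ/kg
Q = ṁ·Δh = 21.44 kg/s × -566.31 kJ/kg = -12142 kJ/s
|Q| = 12142 kW = 43710 MJ/h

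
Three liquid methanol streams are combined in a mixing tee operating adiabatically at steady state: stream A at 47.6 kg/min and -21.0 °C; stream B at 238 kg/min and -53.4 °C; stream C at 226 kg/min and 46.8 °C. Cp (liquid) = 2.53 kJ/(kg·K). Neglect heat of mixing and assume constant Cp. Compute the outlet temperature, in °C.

T_out = -6.12 °C

No heat crosses the boundary, so H_out = H_in.
T_out = Σ ṁᵢCp,ᵢTᵢ / Σ ṁᵢCp,ᵢ
      = -7924 / 1294.3 = -6.122 °C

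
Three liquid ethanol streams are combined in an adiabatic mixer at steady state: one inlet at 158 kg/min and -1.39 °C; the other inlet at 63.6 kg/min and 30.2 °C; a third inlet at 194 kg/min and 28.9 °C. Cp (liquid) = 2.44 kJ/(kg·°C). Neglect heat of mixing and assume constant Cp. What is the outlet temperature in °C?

T_out = 17.6 °C

Energy balance with Q = 0: Σ ṁᵢCp,ᵢ(T_out − Tᵢ) = 0
T_out = Σ ṁᵢCp,ᵢTᵢ / Σ ṁᵢCp,ᵢ
      = 17831 / 1014.1 = 17.583 °C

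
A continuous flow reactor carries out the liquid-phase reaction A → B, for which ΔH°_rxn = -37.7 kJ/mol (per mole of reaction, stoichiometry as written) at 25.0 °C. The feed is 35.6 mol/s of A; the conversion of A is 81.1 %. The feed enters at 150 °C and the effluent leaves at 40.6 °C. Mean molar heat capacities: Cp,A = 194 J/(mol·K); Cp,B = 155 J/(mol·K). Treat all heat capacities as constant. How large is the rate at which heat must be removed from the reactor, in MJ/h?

Extent of reaction ξ = 0.811 × 35.6 = 28.872 mol/s
Reaction term: ξ·ΔH°_rxn = 28.872 × -37.7 = -1088.5 kJ/s
Sensible, feed 150→25 °C: -863.3 kJ/s
Outlet flows (mol/s): A 6.7284, B 28.872
Sensible, products 25→40.6 °C: 90.174 kJ/s
Q = ΔH = -1861.6 kJ/s = -1861.6 kW
Heat removed = 6701.7 MJ/h

Q_out = 6700 MJ/h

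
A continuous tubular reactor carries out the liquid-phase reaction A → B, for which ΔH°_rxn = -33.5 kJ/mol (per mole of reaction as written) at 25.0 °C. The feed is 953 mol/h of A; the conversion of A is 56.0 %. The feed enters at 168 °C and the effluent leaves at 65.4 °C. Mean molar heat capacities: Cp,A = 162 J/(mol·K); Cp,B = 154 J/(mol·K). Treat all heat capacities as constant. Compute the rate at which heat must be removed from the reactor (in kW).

Q_out = 9.41 kW

Extent of reaction ξ = 0.560 × 953 = 533.68 mol/h
Reaction term: ξ·ΔH°_rxn = 533.68 × -33.5 = -17878 kJ/h
Sensible, feed 168→25 °C: -22077 kJ/h
Outlet flows (mol/h): A 419.32, B 533.68
Sensible, products 25→65.4 °C: 6064.7 kJ/h
Q = ΔH = -33891 kJ/h = -9.4141 kW
Heat removed = 9.4141 kW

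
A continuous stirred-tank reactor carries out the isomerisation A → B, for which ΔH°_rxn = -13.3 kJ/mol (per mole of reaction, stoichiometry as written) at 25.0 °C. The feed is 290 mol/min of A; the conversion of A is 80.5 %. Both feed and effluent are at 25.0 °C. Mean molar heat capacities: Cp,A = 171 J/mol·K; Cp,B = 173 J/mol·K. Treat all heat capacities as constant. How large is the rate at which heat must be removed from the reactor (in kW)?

Extent of reaction ξ = 0.805 × 290 = 233.45 mol/min
Reaction term: ξ·ΔH°_rxn = 233.45 × -13.3 = -3104.9 kJ/min
Q = ΔH = -3104.9 kJ/min = -51.748 kW
Heat removed = 51.748 kW

Q_out = 51.7 kW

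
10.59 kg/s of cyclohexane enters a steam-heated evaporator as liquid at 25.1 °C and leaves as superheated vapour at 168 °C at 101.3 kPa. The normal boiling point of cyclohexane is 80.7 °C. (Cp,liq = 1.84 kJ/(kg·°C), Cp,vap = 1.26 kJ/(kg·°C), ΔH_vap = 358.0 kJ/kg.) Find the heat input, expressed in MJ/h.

Q = 21700 MJ/h

liquid 25.1→80.7 °C: 102.3 kJ/kg
vaporisation at 80.7 °C: 358 kJ/kg
vapour 80.7→168 °C: 110 kJ/kg
Δh = 102.3 + 358 + 110 = 570.3 kJ/kg
Q = ṁ·Δh = 10.59 kg/s × 570.3 kJ/kg = 6039.5 kJ/s
|Q| = 6039.5 kW = 21742 MJ/h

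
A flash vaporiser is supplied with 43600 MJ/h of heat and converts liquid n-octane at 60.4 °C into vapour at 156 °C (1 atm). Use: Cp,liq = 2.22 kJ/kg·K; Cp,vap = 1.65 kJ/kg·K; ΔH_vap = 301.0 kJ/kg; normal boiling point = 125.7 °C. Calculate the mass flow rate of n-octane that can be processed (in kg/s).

Δh = 2.22×(125.7−60.4) + 301.0 + 1.65×(156−125.7) = 495.96 kJ/kg
Q = 43600 MJ/h = 12111 kJ/s = 12111 kJ/s
ṁ = Q/Δh = 12111 / 495.96 = 24.419 kg/s

ṁ = 24.4 kg/s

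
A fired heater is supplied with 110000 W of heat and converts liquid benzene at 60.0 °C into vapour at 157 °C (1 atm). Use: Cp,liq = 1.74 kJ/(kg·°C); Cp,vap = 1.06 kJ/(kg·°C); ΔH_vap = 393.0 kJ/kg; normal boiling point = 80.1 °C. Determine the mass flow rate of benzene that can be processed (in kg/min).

Δh = 1.74×(80.1−60.0) + 393.0 + 1.06×(157−80.1) = 509.49 kJ/kg
Q = 110000 W = 110 kJ/s = 6600 kJ/min
ṁ = Q/Δh = 6600 / 509.49 = 12.954 kg/min

ṁ = 13.0 kg/min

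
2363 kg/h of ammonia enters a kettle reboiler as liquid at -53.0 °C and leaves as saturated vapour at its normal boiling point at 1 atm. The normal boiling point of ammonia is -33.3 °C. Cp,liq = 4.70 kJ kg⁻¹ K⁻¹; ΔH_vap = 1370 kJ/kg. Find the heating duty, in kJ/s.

Q = 960 kJ/s

liquid -53.0→-33.3 °C: 92.59 kJ/kg
vaporisation at -33.3 °C: 1370 kJ/kg
Δh = 92.59 + 1370 = 1462.6 kJ/kg
Q = ṁ·Δh = 2363 kg/h × 1462.6 kJ/kg = 3.4561e+06 kJ/h
|Q| = 960.03 kW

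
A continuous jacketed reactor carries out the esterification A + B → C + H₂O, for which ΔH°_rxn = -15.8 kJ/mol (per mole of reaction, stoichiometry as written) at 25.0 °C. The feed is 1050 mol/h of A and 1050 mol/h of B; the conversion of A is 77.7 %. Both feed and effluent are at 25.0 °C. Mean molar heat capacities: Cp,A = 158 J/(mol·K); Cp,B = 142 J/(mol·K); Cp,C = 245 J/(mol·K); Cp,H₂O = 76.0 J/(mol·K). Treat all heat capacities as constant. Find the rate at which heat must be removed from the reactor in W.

Extent of reaction ξ = 0.777 × 1050 = 815.85 mol/h
Reaction term: ξ·ΔH°_rxn = 815.85 × -15.8 = -12890 kJ/h
Q = ΔH = -12890 kJ/h = -3.5807 kW
Heat removed = 3580.7 W

Q_out = 3580 W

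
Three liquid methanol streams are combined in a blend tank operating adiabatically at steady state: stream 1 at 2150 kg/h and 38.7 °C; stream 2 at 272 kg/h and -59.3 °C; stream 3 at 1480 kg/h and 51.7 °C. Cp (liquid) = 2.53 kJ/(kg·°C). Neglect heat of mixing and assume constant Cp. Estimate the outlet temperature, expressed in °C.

Adiabatic, steady state ⇒ Σ ṁᵢCp,ᵢ(T_out − Tᵢ) = 0
T_out = Σ ṁᵢCp,ᵢTᵢ / Σ ṁᵢCp,ᵢ
      = 363290 / 9872.1 = 36.799 °C

T_out = 36.8 °C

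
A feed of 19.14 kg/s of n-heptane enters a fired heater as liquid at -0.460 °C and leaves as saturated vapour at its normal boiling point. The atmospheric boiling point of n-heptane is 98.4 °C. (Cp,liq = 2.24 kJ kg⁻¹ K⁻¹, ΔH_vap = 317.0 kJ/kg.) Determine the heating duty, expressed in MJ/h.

Q = 37100 MJ/h

liquid -0.460→98.4 °C: 221.45 kJ/kg
vaporisation at 98.4 °C: 317 kJ/kg
Δh = 221.45 + 317 = 538.45 kJ/kg
Q = ṁ·Δh = 19.14 kg/s × 538.45 kJ/kg = 10306 kJ/s
|Q| = 10306 kW = 37101 MJ/h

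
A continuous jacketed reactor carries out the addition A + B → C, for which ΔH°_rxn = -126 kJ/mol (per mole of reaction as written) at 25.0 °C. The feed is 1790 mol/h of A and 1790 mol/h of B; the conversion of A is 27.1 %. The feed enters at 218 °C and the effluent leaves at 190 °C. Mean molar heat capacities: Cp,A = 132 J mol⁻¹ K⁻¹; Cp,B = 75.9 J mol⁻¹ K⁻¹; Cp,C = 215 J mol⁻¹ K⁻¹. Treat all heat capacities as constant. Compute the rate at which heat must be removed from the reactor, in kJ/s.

Q_out = 19.7 kJ/s

Extent of reaction ξ = 0.271 × 1790 = 485.09 mol/h
Reaction term: ξ·ΔH°_rxn = 485.09 × -126 = -61121 kJ/h
Sensible, feed 218→25 °C: -71823 kJ/h
Outlet flows (mol/h): A 1304.9, B 1304.9, C 485.09
Sensible, products 25→190 °C: 61972 kJ/h
Q = ΔH = -70973 kJ/h = -19.715 kW
Heat removed = 19.715 kJ/s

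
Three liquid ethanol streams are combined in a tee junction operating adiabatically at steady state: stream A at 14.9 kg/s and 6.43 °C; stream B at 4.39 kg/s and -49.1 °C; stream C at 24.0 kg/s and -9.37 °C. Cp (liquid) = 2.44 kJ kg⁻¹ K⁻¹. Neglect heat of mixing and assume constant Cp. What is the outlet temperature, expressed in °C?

T_out = -7.96 °C

No heat crosses the boundary, so H_out = H_in.
T_out = Σ ṁᵢCp,ᵢTᵢ / Σ ṁᵢCp,ᵢ
      = -840.88 / 105.63 = -7.9608 °C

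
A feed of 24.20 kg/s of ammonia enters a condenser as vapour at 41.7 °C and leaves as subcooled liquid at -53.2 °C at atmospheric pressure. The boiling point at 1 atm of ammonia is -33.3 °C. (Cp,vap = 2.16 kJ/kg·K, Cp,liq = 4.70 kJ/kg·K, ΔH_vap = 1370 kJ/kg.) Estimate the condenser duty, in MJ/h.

Q_c = 142000 MJ/h

vapour 41.7→-33.3 °C: -162 kJ/kg
condensation at -33.3 °C: -1370 kJ/kg
liquid -33.3→-53.2 °C: -93.53 kJ/kg
Δh = -162 + -1370 + -93.53 = -1625.5 kJ/kg
Q = ṁ·Δh = 24.20 kg/s × -1625.5 kJ/kg = -39338 kJ/s
|Q| = 39338 kW = 141620 MJ/h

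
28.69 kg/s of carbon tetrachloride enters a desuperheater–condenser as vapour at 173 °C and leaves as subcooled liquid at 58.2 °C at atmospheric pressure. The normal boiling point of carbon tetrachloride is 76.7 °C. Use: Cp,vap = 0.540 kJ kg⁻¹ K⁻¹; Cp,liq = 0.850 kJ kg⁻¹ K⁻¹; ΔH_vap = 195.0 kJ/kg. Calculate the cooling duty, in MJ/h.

vapour 173→76.7 °C: -52.002 kJ/kg
condensation at 76.7 °C: -195 kJ/kg
liquid 76.7→58.2 °C: -15.725 kJ/kg
Δh = -52.002 + -195 + -15.725 = -262.73 kJ/kg
Q = ṁ·Δh = 28.69 kg/s × -262.73 kJ/kg = -7537.6 kJ/s
|Q| = 7537.6 kW = 27135 MJ/h

Q_c = 27100 MJ/h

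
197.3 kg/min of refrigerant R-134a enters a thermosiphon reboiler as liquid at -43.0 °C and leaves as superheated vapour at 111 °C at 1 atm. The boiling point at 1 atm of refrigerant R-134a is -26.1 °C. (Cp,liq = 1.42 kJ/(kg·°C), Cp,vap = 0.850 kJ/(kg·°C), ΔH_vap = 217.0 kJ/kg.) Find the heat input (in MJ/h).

Q = 4230 MJ/h

liquid -43.0→-26.1 °C: 23.998 kJ/kg
vaporisation at -26.1 °C: 217 kJ/kg
vapour -26.1→111 °C: 116.53 kJ/kg
Δh = 23.998 + 217 + 116.53 = 357.53 kJ/kg
Q = ṁ·Δh = 197.3 kg/min × 357.53 kJ/kg = 70541 kJ/min
|Q| = 1175.7 kW = 4232.5 MJ/h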